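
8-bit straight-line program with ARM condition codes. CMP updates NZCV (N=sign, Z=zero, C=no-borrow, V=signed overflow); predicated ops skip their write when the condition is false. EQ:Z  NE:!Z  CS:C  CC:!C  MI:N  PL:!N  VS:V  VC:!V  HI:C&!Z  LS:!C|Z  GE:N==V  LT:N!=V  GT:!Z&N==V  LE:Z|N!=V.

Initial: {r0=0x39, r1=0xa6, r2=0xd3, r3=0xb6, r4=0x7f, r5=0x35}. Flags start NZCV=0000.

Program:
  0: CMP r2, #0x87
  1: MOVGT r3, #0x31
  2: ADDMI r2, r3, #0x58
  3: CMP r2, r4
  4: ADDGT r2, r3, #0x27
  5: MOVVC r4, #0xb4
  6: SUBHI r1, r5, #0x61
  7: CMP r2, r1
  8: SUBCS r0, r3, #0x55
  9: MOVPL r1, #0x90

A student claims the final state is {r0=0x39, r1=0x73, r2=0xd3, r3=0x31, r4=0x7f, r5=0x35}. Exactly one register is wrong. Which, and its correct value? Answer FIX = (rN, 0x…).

[0] flags=0010 → (cmp)
[1] flags=0010 GT?T → r3=0x31
[2] flags=0010 MI?F → skip
[3] flags=0011 → (cmp)
[4] flags=0011 GT?F → skip
[5] flags=0011 VC?F → skip
[6] flags=0011 HI?T → r1=0xd4
[7] flags=1000 → (cmp)
[8] flags=1000 CS?F → skip
[9] flags=1000 PL?F → skip

FIX = (r1, 0xd4)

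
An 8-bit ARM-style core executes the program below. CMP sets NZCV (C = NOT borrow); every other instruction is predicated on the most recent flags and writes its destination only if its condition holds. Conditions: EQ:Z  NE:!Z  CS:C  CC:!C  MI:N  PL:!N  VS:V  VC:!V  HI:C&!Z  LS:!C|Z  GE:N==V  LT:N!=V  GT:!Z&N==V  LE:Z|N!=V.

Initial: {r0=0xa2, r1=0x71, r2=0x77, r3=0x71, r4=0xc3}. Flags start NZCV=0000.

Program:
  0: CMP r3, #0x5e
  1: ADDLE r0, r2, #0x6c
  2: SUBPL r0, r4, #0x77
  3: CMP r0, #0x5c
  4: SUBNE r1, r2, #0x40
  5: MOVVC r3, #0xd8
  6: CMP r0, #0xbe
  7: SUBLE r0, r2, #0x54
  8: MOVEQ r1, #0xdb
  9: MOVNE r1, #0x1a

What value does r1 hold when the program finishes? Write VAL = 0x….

VAL = 0x1a

0: ✓ CMP  NZCV=0010
1: · ADDLE
2: ✓ SUBPL  r0←0x4c
3: ✓ CMP  NZCV=1000
4: ✓ SUBNE  r1←0x37
5: ✓ MOVVC  r3←0xd8
6: ✓ CMP  NZCV=1001
7: · SUBLE
8: · MOVEQ
9: ✓ MOVNE  r1←0x1a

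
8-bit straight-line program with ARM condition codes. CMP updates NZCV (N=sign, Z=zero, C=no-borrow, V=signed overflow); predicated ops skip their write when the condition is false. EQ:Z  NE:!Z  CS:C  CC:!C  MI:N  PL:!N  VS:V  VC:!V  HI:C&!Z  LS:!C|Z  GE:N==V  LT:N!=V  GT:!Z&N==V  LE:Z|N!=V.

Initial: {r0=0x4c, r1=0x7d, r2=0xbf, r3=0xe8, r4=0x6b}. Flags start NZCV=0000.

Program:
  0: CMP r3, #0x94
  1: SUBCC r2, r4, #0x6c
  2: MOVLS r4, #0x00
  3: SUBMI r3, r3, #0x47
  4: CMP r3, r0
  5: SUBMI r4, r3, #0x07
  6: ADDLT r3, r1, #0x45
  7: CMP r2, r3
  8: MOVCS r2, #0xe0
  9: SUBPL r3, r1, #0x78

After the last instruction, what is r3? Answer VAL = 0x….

VAL = 0xc2

0: ✓ CMP  NZCV=0010
1: · SUBCC
2: · MOVLS
3: · SUBMI
4: ✓ CMP  NZCV=1010
5: ✓ SUBMI  r4←0xe1
6: ✓ ADDLT  r3←0xc2
7: ✓ CMP  NZCV=1000
8: · MOVCS
9: · SUBPL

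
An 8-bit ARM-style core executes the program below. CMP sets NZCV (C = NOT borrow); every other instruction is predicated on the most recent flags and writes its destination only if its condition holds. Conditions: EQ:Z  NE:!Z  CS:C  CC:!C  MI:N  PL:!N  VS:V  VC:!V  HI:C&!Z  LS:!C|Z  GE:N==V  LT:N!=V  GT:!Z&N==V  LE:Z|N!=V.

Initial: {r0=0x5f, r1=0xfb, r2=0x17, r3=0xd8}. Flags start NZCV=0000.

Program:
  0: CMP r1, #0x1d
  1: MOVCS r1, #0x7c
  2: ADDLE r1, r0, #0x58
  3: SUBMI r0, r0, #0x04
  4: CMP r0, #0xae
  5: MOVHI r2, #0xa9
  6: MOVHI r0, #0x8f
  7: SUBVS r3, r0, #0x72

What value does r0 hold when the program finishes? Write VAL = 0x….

VAL = 0x5b

[0] flags=1010 → (cmp)
[1] flags=1010 CS?T → r1=0x7c
[2] flags=1010 LE?T → r1=0xb7
[3] flags=1010 MI?T → r0=0x5b
[4] flags=1001 → (cmp)
[5] flags=1001 HI?F → skip
[6] flags=1001 HI?F → skip
[7] flags=1001 VS?T → r3=0xe9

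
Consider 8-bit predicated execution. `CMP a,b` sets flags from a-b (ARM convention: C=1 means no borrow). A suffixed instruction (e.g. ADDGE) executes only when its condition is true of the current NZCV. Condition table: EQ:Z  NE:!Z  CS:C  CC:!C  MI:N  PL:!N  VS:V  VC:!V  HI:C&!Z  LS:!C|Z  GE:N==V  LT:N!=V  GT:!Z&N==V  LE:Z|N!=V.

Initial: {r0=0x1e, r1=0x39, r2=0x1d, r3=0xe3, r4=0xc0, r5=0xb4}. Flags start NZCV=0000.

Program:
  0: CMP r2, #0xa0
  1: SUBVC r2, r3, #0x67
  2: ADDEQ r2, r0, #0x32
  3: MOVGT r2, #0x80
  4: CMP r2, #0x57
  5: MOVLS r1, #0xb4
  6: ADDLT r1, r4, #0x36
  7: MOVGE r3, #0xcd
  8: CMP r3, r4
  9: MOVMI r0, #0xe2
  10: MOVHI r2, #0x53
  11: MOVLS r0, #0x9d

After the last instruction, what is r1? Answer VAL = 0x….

[0] flags=0000 → (cmp)
[1] flags=0000 VC?T → r2=0x7c
[2] flags=0000 EQ?F → skip
[3] flags=0000 GT?T → r2=0x80
[4] flags=0011 → (cmp)
[5] flags=0011 LS?F → skip
[6] flags=0011 LT?T → r1=0xf6
[7] flags=0011 GE?F → skip
[8] flags=0010 → (cmp)
[9] flags=0010 MI?F → skip
[10] flags=0010 HI?T → r2=0x53
[11] flags=0010 LS?F → skip

VAL = 0xf6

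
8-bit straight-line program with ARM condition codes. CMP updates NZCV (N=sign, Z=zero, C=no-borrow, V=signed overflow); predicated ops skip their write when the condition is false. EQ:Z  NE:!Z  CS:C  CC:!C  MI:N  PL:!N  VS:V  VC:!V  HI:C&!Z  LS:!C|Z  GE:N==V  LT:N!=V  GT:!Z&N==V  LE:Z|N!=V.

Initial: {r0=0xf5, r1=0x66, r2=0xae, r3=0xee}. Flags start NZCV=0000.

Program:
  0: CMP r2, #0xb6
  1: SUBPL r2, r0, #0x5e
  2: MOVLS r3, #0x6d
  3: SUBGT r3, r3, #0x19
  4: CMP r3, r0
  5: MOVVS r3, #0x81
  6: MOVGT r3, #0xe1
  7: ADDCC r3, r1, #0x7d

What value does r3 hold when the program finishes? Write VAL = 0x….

VAL = 0xe3

[0] flags=1000 → (cmp)
[1] flags=1000 PL?F → skip
[2] flags=1000 LS?T → r3=0x6d
[3] flags=1000 GT?F → skip
[4] flags=0000 → (cmp)
[5] flags=0000 VS?F → skip
[6] flags=0000 GT?T → r3=0xe1
[7] flags=0000 CC?T → r3=0xe3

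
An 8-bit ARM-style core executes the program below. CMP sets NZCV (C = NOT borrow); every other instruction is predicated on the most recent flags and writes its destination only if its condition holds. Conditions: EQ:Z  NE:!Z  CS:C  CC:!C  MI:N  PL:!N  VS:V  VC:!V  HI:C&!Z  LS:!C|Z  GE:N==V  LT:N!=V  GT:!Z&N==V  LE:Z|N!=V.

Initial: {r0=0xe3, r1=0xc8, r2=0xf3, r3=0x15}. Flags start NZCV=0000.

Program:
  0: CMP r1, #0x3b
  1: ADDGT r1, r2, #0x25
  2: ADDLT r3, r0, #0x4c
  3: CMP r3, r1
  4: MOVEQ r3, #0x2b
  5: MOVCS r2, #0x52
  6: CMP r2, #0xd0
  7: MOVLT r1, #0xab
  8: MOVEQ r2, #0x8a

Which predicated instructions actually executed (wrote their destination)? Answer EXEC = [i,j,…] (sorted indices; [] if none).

[0] flags=1010 → (cmp)
[1] flags=1010 GT?F → skip
[2] flags=1010 LT?T → r3=0x2f
[3] flags=0000 → (cmp)
[4] flags=0000 EQ?F → skip
[5] flags=0000 CS?F → skip
[6] flags=0010 → (cmp)
[7] flags=0010 LT?F → skip
[8] flags=0010 EQ?F → skip

EXEC = [2]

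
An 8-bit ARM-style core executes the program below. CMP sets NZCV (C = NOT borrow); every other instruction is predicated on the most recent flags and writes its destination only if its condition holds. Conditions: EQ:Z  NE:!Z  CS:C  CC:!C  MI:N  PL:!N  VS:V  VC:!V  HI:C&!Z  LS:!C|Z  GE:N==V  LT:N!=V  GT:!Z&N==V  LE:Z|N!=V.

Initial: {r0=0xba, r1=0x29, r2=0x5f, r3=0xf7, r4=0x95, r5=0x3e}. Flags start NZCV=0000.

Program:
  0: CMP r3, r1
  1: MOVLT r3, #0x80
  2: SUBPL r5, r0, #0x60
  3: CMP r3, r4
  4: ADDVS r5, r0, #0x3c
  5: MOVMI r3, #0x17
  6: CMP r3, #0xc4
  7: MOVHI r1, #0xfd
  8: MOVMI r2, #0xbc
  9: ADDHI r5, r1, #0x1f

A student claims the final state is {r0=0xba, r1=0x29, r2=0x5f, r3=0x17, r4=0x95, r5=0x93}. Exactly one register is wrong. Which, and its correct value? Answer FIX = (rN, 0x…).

FIX = (r5, 0x3e)

[0] flags=1010 → (cmp)
[1] flags=1010 LT?T → r3=0x80
[2] flags=1010 PL?F → skip
[3] flags=1000 → (cmp)
[4] flags=1000 VS?F → skip
[5] flags=1000 MI?T → r3=0x17
[6] flags=0000 → (cmp)
[7] flags=0000 HI?F → skip
[8] flags=0000 MI?F → skip
[9] flags=0000 HI?F → skip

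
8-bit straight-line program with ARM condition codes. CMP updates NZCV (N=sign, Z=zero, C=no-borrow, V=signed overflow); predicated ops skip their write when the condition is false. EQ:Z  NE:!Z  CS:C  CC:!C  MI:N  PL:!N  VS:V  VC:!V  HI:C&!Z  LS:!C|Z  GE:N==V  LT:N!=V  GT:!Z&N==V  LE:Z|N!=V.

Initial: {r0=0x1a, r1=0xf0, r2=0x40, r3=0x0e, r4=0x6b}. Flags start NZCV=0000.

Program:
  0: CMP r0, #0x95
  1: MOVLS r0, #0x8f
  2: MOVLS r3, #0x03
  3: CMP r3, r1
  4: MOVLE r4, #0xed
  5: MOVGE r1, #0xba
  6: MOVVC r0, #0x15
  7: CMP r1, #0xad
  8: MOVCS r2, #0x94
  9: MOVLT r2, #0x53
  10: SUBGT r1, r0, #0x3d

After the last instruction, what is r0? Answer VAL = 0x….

0: ✓ CMP  NZCV=1001
1: ✓ MOVLS  r0←0x8f
2: ✓ MOVLS  r3←0x03
3: ✓ CMP  NZCV=0000
4: · MOVLE
5: ✓ MOVGE  r1←0xba
6: ✓ MOVVC  r0←0x15
7: ✓ CMP  NZCV=0010
8: ✓ MOVCS  r2←0x94
9: · MOVLT
10: ✓ SUBGT  r1←0xd8

VAL = 0x15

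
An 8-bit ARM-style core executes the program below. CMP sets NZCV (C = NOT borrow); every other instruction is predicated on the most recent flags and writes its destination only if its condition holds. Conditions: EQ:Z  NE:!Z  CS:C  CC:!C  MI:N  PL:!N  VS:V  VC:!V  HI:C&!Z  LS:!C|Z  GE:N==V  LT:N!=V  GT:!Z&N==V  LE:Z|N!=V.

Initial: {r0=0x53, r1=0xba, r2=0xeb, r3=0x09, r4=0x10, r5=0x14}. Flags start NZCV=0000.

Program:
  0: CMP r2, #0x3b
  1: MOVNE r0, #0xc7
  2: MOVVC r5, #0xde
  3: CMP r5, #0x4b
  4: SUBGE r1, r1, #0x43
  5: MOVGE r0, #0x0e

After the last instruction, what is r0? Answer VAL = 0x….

VAL = 0xc7

0: ✓ CMP  NZCV=1010
1: ✓ MOVNE  r0←0xc7
2: ✓ MOVVC  r5←0xde
3: ✓ CMP  NZCV=1010
4: · SUBGE
5: · MOVGE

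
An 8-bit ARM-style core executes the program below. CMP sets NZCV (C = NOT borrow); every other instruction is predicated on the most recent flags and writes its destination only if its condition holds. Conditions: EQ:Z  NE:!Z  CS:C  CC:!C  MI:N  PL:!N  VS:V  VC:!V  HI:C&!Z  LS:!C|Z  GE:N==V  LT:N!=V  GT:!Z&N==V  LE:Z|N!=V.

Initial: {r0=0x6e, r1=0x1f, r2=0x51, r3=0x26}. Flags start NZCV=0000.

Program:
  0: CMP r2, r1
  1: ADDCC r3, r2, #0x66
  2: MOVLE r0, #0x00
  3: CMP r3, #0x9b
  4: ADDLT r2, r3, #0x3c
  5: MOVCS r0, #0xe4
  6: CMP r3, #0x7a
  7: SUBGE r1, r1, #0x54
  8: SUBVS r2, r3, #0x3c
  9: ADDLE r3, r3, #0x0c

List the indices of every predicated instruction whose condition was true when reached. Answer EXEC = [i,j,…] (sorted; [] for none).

EXEC = [9]

[0] flags=0010 → (cmp)
[1] flags=0010 CC?F → skip
[2] flags=0010 LE?F → skip
[3] flags=1001 → (cmp)
[4] flags=1001 LT?F → skip
[5] flags=1001 CS?F → skip
[6] flags=1000 → (cmp)
[7] flags=1000 GE?F → skip
[8] flags=1000 VS?F → skip
[9] flags=1000 LE?T → r3=0x32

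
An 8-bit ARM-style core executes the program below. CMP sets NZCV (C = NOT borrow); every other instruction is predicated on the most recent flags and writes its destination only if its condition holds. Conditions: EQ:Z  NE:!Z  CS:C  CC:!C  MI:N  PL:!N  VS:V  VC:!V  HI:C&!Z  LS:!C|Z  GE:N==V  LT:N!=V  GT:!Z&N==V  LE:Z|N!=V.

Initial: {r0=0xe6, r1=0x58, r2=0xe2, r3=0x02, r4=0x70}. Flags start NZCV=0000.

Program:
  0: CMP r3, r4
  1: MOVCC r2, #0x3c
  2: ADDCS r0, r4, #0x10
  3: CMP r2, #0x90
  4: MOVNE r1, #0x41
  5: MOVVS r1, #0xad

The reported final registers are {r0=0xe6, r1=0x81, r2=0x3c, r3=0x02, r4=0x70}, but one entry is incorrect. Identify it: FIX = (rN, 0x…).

FIX = (r1, 0xad)

[0] flags=1000 → (cmp)
[1] flags=1000 CC?T → r2=0x3c
[2] flags=1000 CS?F → skip
[3] flags=1001 → (cmp)
[4] flags=1001 NE?T → r1=0x41
[5] flags=1001 VS?T → r1=0xad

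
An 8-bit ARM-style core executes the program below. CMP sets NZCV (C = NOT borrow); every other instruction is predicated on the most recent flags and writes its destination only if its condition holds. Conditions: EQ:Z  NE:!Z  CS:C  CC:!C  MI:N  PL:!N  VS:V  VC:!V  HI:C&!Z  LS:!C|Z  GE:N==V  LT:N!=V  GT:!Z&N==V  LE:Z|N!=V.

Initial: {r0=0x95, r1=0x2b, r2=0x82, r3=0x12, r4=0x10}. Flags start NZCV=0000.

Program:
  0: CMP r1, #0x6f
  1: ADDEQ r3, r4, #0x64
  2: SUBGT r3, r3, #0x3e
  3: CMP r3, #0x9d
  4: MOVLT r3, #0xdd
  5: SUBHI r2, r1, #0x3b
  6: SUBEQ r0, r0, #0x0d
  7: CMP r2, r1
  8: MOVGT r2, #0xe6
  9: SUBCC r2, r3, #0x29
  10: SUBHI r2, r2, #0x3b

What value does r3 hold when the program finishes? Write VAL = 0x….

VAL = 0x12

0: ✓ CMP  NZCV=1000
1: · ADDEQ
2: · SUBGT
3: ✓ CMP  NZCV=0000
4: · MOVLT
5: · SUBHI
6: · SUBEQ
7: ✓ CMP  NZCV=0011
8: · MOVGT
9: · SUBCC
10: ✓ SUBHI  r2←0x47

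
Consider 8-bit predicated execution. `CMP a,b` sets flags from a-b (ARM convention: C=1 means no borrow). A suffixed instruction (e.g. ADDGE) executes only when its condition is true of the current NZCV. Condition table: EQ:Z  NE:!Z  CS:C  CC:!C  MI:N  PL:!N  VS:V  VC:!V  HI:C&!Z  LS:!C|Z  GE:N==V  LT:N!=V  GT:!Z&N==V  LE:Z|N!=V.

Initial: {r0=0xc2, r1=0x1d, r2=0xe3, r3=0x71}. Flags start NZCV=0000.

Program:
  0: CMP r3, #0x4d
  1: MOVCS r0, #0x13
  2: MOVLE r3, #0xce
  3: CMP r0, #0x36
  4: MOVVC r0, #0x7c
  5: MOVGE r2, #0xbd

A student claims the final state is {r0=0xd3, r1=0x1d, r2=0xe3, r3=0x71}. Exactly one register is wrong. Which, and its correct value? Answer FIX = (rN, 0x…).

FIX = (r0, 0x7c)

[0] flags=0010 → (cmp)
[1] flags=0010 CS?T → r0=0x13
[2] flags=0010 LE?F → skip
[3] flags=1000 → (cmp)
[4] flags=1000 VC?T → r0=0x7c
[5] flags=1000 GE?F → skip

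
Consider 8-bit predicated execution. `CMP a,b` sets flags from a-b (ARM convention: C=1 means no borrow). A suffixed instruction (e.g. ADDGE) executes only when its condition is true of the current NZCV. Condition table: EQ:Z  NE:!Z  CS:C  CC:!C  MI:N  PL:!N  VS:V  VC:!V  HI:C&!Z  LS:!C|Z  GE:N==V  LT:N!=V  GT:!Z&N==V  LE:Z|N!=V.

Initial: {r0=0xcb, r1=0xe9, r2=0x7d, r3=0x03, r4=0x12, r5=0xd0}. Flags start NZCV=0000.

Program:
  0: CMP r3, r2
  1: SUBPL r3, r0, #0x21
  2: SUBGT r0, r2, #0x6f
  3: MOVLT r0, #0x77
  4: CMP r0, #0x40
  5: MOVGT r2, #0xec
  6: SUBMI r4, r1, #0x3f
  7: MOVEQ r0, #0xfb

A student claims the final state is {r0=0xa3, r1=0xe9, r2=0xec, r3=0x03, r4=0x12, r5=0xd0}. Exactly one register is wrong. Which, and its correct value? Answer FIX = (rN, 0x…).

FIX = (r0, 0x77)

0: ✓ CMP  NZCV=1000
1: · SUBPL
2: · SUBGT
3: ✓ MOVLT  r0←0x77
4: ✓ CMP  NZCV=0010
5: ✓ MOVGT  r2←0xec
6: · SUBMI
7: · MOVEQ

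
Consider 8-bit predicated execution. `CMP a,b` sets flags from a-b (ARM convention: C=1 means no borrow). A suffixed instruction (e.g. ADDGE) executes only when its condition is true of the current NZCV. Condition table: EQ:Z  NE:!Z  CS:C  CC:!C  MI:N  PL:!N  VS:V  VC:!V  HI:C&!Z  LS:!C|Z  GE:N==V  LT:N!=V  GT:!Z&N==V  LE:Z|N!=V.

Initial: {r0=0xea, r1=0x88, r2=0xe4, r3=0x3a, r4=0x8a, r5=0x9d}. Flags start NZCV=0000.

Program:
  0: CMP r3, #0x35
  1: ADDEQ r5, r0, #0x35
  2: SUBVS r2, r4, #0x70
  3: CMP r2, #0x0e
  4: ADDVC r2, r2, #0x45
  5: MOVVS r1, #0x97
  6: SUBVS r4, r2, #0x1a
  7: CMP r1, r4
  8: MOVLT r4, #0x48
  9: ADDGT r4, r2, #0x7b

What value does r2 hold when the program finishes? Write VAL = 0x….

[0] flags=0010 → (cmp)
[1] flags=0010 EQ?F → skip
[2] flags=0010 VS?F → skip
[3] flags=1010 → (cmp)
[4] flags=1010 VC?T → r2=0x29
[5] flags=1010 VS?F → skip
[6] flags=1010 VS?F → skip
[7] flags=1000 → (cmp)
[8] flags=1000 LT?T → r4=0x48
[9] flags=1000 GT?F → skip

VAL = 0x29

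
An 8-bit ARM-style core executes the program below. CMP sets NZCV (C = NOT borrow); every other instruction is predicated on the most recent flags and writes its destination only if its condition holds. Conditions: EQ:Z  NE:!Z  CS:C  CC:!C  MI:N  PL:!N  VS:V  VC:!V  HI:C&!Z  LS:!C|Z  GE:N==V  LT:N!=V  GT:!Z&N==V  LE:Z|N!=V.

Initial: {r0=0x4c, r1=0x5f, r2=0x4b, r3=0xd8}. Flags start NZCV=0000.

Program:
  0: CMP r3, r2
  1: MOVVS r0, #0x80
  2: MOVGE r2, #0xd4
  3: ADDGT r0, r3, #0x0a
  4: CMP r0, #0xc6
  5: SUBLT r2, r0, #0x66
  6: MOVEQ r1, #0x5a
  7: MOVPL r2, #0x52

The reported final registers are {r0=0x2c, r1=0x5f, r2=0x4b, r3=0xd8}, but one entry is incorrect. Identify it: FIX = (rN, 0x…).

0: ✓ CMP  NZCV=1010
1: · MOVVS
2: · MOVGE
3: · ADDGT
4: ✓ CMP  NZCV=1001
5: · SUBLT
6: · MOVEQ
7: · MOVPL

FIX = (r0, 0x4c)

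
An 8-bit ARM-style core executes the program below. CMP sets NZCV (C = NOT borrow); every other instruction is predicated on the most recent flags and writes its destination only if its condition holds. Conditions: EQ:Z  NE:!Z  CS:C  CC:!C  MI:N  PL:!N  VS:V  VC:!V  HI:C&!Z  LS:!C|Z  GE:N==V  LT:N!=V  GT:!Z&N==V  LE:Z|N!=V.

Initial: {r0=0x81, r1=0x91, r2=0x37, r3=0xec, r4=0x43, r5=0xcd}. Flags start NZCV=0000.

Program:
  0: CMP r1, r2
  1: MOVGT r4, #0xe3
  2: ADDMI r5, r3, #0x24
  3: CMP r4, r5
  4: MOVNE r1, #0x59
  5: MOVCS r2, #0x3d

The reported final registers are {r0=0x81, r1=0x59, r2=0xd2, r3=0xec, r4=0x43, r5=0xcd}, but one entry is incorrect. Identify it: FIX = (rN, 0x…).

[0] flags=0011 → (cmp)
[1] flags=0011 GT?F → skip
[2] flags=0011 MI?F → skip
[3] flags=0000 → (cmp)
[4] flags=0000 NE?T → r1=0x59
[5] flags=0000 CS?F → skip

FIX = (r2, 0x37)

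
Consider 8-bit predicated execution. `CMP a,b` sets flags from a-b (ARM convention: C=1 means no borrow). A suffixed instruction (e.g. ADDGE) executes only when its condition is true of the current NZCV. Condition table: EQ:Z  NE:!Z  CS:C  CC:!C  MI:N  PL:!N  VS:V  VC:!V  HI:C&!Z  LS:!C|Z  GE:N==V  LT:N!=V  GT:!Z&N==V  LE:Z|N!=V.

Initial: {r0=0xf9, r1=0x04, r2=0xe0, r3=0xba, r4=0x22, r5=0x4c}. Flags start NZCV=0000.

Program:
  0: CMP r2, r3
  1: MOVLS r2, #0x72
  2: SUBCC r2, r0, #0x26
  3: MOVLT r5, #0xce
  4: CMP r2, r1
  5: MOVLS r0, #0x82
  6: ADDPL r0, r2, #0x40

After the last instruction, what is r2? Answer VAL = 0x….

0: ✓ CMP  NZCV=0010
1: · MOVLS
2: · SUBCC
3: · MOVLT
4: ✓ CMP  NZCV=1010
5: · MOVLS
6: · ADDPL

VAL = 0xe0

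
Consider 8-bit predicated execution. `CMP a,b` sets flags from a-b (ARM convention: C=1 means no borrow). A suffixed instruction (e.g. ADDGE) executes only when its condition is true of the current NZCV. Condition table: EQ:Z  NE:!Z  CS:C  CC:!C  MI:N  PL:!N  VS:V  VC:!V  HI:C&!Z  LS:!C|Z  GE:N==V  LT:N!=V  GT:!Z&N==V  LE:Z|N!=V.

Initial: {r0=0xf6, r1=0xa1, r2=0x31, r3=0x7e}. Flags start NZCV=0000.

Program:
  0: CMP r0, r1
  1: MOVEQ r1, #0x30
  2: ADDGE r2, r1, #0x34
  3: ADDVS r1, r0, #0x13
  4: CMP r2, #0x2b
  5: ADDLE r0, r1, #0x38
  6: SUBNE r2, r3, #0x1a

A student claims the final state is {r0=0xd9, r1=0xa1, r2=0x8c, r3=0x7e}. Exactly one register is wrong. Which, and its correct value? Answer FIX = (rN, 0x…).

FIX = (r2, 0x64)

[0] flags=0010 → (cmp)
[1] flags=0010 EQ?F → skip
[2] flags=0010 GE?T → r2=0xd5
[3] flags=0010 VS?F → skip
[4] flags=1010 → (cmp)
[5] flags=1010 LE?T → r0=0xd9
[6] flags=1010 NE?T → r2=0x64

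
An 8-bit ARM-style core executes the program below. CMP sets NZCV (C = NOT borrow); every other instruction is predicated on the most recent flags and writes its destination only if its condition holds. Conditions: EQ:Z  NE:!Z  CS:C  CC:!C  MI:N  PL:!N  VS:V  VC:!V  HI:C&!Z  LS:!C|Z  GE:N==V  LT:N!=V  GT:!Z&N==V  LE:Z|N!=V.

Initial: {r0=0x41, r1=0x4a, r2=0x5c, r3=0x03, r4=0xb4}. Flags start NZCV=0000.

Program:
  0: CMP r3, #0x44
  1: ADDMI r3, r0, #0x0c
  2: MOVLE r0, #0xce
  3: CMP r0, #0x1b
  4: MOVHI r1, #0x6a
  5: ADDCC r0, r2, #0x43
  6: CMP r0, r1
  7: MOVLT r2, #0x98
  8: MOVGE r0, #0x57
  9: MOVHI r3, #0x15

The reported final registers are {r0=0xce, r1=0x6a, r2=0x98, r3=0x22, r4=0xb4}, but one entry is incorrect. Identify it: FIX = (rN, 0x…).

0: ✓ CMP  NZCV=1000
1: ✓ ADDMI  r3←0x4d
2: ✓ MOVLE  r0←0xce
3: ✓ CMP  NZCV=1010
4: ✓ MOVHI  r1←0x6a
5: · ADDCC
6: ✓ CMP  NZCV=0011
7: ✓ MOVLT  r2←0x98
8: · MOVGE
9: ✓ MOVHI  r3←0x15

FIX = (r3, 0x15)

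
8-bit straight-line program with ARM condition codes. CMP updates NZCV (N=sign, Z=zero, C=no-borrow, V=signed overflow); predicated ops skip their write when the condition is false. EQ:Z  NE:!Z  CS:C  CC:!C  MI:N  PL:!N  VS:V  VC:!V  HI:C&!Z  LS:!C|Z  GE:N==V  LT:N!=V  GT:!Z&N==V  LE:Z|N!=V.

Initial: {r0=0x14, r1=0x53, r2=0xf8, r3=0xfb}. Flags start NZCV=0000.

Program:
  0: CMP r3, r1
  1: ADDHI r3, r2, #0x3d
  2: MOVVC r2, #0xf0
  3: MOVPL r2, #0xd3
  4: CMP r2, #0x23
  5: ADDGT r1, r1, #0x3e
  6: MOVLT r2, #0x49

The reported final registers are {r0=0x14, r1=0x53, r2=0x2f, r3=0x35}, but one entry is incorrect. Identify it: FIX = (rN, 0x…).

FIX = (r2, 0x49)

0: ✓ CMP  NZCV=1010
1: ✓ ADDHI  r3←0x35
2: ✓ MOVVC  r2←0xf0
3: · MOVPL
4: ✓ CMP  NZCV=1010
5: · ADDGT
6: ✓ MOVLT  r2←0x49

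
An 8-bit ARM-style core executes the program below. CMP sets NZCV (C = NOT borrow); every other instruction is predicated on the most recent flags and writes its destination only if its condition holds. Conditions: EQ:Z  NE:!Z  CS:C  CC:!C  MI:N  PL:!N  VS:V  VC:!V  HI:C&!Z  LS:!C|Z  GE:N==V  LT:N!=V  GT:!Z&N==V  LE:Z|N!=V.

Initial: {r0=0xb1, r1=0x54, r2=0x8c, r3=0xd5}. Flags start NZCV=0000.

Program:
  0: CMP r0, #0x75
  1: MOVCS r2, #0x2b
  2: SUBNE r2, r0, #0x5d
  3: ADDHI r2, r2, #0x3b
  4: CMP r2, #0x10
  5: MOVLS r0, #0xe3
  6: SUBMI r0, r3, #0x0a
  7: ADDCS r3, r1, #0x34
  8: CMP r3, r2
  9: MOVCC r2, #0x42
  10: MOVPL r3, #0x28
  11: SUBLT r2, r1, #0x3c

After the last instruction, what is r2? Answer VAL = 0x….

0: ✓ CMP  NZCV=0011
1: ✓ MOVCS  r2←0x2b
2: ✓ SUBNE  r2←0x54
3: ✓ ADDHI  r2←0x8f
4: ✓ CMP  NZCV=0011
5: · MOVLS
6: · SUBMI
7: ✓ ADDCS  r3←0x88
8: ✓ CMP  NZCV=1000
9: ✓ MOVCC  r2←0x42
10: · MOVPL
11: ✓ SUBLT  r2←0x18

VAL = 0x18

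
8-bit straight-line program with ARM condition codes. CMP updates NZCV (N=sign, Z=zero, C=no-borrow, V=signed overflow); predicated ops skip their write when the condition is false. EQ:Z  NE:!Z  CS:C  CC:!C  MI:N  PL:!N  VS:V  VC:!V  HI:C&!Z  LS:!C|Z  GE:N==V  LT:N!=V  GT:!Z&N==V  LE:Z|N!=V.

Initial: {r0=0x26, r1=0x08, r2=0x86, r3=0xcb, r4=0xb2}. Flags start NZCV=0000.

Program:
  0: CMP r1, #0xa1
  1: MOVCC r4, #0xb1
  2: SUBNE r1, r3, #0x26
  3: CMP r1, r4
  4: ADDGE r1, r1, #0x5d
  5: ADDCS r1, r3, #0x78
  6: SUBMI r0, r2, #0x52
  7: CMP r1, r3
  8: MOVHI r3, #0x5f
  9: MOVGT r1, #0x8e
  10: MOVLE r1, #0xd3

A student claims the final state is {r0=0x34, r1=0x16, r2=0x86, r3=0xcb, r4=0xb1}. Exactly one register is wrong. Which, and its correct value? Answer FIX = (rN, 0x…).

0: ✓ CMP  NZCV=0000
1: ✓ MOVCC  r4←0xb1
2: ✓ SUBNE  r1←0xa5
3: ✓ CMP  NZCV=1000
4: · ADDGE
5: · ADDCS
6: ✓ SUBMI  r0←0x34
7: ✓ CMP  NZCV=1000
8: · MOVHI
9: · MOVGT
10: ✓ MOVLE  r1←0xd3

FIX = (r1, 0xd3)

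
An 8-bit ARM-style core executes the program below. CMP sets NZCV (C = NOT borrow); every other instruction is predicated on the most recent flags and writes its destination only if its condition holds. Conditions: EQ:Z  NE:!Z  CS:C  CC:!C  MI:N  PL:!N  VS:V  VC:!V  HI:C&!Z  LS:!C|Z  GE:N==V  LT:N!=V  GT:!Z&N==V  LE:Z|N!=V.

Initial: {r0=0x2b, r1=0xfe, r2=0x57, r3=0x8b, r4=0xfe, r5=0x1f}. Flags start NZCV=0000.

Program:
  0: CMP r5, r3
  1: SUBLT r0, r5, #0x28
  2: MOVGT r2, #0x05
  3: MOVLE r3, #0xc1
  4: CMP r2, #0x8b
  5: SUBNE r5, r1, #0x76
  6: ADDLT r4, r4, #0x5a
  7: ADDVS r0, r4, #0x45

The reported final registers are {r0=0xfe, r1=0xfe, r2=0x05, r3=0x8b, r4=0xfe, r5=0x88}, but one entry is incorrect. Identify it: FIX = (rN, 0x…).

FIX = (r0, 0x2b)

0: ✓ CMP  NZCV=1001
1: · SUBLT
2: ✓ MOVGT  r2←0x05
3: · MOVLE
4: ✓ CMP  NZCV=0000
5: ✓ SUBNE  r5←0x88
6: · ADDLT
7: · ADDVS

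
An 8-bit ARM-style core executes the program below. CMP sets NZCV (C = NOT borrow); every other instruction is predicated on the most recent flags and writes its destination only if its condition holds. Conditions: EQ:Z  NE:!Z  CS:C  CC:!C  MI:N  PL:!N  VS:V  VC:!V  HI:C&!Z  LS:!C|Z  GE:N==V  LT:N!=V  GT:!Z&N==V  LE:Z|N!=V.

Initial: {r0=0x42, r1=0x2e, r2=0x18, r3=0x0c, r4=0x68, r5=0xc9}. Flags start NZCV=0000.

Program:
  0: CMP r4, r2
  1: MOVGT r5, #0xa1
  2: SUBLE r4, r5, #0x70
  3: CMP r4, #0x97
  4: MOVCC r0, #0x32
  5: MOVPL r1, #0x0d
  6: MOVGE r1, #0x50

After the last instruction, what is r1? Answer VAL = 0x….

0: ✓ CMP  NZCV=0010
1: ✓ MOVGT  r5←0xa1
2: · SUBLE
3: ✓ CMP  NZCV=1001
4: ✓ MOVCC  r0←0x32
5: · MOVPL
6: ✓ MOVGE  r1←0x50

VAL = 0x50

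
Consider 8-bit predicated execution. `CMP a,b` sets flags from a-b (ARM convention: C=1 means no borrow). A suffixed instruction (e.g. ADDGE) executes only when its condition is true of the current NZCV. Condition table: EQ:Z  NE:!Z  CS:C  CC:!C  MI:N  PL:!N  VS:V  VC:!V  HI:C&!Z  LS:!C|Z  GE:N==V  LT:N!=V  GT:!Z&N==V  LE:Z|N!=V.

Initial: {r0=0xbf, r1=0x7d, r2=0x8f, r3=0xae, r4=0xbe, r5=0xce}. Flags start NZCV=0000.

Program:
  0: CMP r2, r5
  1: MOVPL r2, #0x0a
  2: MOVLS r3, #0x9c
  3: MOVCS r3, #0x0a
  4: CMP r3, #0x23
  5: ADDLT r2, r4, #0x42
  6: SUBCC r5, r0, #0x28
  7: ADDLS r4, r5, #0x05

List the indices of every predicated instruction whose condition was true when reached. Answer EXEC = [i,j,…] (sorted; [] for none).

0: ✓ CMP  NZCV=1000
1: · MOVPL
2: ✓ MOVLS  r3←0x9c
3: · MOVCS
4: ✓ CMP  NZCV=0011
5: ✓ ADDLT  r2←0x00
6: · SUBCC
7: · ADDLS

EXEC = [2,5]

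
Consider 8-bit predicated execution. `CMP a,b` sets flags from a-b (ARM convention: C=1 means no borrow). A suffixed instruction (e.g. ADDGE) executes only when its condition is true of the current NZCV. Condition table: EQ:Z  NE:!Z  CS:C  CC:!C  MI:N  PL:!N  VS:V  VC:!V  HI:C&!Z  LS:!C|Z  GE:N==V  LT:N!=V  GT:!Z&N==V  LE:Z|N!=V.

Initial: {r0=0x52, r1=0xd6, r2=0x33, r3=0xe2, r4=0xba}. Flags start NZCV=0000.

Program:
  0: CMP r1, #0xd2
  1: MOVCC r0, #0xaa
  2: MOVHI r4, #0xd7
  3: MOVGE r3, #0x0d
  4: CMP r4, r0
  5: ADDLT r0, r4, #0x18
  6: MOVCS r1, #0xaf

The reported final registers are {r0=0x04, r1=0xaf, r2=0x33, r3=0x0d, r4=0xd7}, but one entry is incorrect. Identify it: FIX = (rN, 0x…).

FIX = (r0, 0xef)

0: ✓ CMP  NZCV=0010
1: · MOVCC
2: ✓ MOVHI  r4←0xd7
3: ✓ MOVGE  r3←0x0d
4: ✓ CMP  NZCV=1010
5: ✓ ADDLT  r0←0xef
6: ✓ MOVCS  r1←0xaf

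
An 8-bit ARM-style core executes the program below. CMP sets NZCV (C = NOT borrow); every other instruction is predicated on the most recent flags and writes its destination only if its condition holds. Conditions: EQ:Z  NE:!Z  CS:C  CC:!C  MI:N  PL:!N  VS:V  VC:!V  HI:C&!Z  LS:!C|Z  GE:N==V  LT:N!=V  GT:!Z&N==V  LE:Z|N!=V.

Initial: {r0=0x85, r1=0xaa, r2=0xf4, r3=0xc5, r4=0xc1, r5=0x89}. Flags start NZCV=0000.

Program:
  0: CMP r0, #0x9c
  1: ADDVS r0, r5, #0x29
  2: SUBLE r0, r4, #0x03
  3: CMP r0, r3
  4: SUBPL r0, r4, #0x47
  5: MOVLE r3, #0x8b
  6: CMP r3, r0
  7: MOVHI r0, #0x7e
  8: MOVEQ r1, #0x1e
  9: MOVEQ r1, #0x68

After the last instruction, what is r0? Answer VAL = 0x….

0: ✓ CMP  NZCV=1000
1: · ADDVS
2: ✓ SUBLE  r0←0xbe
3: ✓ CMP  NZCV=1000
4: · SUBPL
5: ✓ MOVLE  r3←0x8b
6: ✓ CMP  NZCV=1000
7: · MOVHI
8: · MOVEQ
9: · MOVEQ

VAL = 0xbe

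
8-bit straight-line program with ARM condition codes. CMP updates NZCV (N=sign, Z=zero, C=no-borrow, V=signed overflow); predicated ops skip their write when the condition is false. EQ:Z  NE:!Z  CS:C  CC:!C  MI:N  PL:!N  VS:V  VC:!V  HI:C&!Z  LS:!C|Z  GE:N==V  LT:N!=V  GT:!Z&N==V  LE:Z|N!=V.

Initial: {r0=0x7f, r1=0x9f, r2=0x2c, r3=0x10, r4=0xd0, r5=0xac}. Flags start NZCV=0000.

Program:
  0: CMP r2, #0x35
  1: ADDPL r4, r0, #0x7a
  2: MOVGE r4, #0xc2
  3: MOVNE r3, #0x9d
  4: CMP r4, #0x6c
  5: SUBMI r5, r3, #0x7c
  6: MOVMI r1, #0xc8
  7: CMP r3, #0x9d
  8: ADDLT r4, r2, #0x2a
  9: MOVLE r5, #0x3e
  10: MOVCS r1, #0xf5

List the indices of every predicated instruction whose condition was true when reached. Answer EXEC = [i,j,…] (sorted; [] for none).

[0] flags=1000 → (cmp)
[1] flags=1000 PL?F → skip
[2] flags=1000 GE?F → skip
[3] flags=1000 NE?T → r3=0x9d
[4] flags=0011 → (cmp)
[5] flags=0011 MI?F → skip
[6] flags=0011 MI?F → skip
[7] flags=0110 → (cmp)
[8] flags=0110 LT?F → skip
[9] flags=0110 LE?T → r5=0x3e
[10] flags=0110 CS?T → r1=0xf5

EXEC = [3,9,10]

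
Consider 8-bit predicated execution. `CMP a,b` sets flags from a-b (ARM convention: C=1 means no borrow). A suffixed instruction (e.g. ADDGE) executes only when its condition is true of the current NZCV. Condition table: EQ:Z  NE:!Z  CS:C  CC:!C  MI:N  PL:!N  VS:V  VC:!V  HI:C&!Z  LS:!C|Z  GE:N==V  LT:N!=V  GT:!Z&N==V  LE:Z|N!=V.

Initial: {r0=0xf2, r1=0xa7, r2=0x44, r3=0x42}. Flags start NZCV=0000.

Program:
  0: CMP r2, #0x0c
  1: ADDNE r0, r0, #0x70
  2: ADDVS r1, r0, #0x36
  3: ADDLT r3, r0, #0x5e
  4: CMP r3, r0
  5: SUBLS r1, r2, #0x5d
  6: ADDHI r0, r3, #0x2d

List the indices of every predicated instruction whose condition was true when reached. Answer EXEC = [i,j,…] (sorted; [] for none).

EXEC = [1,5]

0: ✓ CMP  NZCV=0010
1: ✓ ADDNE  r0←0x62
2: · ADDVS
3: · ADDLT
4: ✓ CMP  NZCV=1000
5: ✓ SUBLS  r1←0xe7
6: · ADDHI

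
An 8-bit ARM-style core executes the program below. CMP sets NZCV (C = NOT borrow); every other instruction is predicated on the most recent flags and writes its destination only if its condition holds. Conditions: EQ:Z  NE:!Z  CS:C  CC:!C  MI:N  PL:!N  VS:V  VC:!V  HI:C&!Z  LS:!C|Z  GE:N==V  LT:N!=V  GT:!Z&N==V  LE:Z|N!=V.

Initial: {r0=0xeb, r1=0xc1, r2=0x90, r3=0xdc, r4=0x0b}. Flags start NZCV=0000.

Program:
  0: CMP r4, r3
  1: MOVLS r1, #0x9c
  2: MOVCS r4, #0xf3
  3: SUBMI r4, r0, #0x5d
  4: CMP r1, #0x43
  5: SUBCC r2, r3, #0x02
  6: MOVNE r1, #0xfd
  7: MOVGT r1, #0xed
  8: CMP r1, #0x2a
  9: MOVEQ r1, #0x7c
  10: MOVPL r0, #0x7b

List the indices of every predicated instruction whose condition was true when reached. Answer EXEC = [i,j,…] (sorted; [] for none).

EXEC = [1,6]

[0] flags=0000 → (cmp)
[1] flags=0000 LS?T → r1=0x9c
[2] flags=0000 CS?F → skip
[3] flags=0000 MI?F → skip
[4] flags=0011 → (cmp)
[5] flags=0011 CC?F → skip
[6] flags=0011 NE?T → r1=0xfd
[7] flags=0011 GT?F → skip
[8] flags=1010 → (cmp)
[9] flags=1010 EQ?F → skip
[10] flags=1010 PL?F → skip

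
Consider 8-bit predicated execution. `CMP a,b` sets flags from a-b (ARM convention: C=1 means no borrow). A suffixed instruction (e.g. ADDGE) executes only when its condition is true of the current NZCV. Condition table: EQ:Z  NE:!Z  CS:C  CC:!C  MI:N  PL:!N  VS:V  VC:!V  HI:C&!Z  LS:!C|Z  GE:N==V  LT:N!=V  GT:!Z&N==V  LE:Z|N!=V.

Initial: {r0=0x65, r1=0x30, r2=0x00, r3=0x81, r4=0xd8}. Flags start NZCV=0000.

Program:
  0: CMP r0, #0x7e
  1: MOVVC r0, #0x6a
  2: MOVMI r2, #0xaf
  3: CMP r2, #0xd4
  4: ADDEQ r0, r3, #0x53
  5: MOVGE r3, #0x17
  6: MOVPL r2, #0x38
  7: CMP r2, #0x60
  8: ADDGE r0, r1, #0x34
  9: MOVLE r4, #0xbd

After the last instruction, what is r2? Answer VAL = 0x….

VAL = 0xaf

[0] flags=1000 → (cmp)
[1] flags=1000 VC?T → r0=0x6a
[2] flags=1000 MI?T → r2=0xaf
[3] flags=1000 → (cmp)
[4] flags=1000 EQ?F → skip
[5] flags=1000 GE?F → skip
[6] flags=1000 PL?F → skip
[7] flags=0011 → (cmp)
[8] flags=0011 GE?F → skip
[9] flags=0011 LE?T → r4=0xbd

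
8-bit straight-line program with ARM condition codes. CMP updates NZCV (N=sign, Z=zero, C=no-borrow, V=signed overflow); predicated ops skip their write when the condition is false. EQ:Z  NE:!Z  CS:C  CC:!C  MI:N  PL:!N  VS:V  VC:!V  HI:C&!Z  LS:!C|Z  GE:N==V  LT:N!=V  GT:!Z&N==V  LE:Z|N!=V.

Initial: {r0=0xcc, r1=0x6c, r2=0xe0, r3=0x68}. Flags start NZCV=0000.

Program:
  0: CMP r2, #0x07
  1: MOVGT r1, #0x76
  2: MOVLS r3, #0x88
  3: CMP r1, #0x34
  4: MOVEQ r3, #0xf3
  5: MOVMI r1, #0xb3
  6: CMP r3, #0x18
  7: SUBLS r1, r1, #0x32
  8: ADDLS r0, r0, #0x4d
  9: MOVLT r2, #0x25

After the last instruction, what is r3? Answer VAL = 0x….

[0] flags=1010 → (cmp)
[1] flags=1010 GT?F → skip
[2] flags=1010 LS?F → skip
[3] flags=0010 → (cmp)
[4] flags=0010 EQ?F → skip
[5] flags=0010 MI?F → skip
[6] flags=0010 → (cmp)
[7] flags=0010 LS?F → skip
[8] flags=0010 LS?F → skip
[9] flags=0010 LT?F → skip

VAL = 0x68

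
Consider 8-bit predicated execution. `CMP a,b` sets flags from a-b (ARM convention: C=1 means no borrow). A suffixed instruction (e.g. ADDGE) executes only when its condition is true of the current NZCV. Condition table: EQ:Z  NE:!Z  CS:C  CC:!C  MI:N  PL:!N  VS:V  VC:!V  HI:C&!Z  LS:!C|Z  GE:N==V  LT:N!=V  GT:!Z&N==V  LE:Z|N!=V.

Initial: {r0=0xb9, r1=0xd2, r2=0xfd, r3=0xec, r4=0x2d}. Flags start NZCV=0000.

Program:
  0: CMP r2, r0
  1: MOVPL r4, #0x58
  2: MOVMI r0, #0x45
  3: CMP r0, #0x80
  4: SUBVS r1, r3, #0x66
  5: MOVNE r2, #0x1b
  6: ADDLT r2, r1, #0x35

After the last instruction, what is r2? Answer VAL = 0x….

[0] flags=0010 → (cmp)
[1] flags=0010 PL?T → r4=0x58
[2] flags=0010 MI?F → skip
[3] flags=0010 → (cmp)
[4] flags=0010 VS?F → skip
[5] flags=0010 NE?T → r2=0x1b
[6] flags=0010 LT?F → skip

VAL = 0x1b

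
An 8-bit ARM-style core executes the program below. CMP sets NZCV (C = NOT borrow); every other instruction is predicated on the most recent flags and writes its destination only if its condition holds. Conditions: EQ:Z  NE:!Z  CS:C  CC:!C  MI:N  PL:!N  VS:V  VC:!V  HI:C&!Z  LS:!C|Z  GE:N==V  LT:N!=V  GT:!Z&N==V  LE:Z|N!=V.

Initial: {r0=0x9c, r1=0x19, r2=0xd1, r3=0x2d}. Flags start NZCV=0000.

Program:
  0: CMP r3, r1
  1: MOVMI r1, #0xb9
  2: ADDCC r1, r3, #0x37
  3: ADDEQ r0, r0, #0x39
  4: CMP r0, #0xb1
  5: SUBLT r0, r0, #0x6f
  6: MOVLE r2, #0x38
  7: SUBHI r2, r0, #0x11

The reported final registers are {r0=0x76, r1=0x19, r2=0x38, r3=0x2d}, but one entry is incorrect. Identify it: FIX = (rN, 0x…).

FIX = (r0, 0x2d)

0: ✓ CMP  NZCV=0010
1: · MOVMI
2: · ADDCC
3: · ADDEQ
4: ✓ CMP  NZCV=1000
5: ✓ SUBLT  r0←0x2d
6: ✓ MOVLE  r2←0x38
7: · SUBHI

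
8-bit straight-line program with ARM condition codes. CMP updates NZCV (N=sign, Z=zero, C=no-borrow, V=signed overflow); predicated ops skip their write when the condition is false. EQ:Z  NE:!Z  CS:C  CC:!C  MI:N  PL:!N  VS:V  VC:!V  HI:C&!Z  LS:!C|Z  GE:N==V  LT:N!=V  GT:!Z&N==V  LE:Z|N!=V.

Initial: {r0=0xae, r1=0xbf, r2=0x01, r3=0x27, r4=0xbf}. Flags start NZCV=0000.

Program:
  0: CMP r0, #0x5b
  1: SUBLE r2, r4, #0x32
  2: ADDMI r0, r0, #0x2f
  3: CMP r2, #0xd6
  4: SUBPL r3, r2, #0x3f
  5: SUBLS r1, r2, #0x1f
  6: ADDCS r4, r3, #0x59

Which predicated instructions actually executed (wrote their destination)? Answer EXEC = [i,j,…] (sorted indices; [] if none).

0: ✓ CMP  NZCV=0011
1: ✓ SUBLE  r2←0x8d
2: · ADDMI
3: ✓ CMP  NZCV=1000
4: · SUBPL
5: ✓ SUBLS  r1←0x6e
6: · ADDCS

EXEC = [1,5]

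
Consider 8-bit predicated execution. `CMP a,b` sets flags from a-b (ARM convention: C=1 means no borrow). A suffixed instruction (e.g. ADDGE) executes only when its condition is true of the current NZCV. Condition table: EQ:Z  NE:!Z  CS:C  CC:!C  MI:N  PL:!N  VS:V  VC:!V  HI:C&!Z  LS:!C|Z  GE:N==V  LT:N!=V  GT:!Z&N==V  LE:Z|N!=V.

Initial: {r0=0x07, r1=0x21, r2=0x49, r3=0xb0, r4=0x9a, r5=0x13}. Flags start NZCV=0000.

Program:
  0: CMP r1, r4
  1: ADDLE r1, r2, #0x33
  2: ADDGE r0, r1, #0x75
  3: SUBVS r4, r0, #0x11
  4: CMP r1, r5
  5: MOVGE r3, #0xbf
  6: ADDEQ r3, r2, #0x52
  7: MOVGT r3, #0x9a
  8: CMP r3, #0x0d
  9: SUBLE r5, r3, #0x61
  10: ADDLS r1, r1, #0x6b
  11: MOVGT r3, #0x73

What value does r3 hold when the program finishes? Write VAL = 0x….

VAL = 0x9a

0: ✓ CMP  NZCV=1001
1: · ADDLE
2: ✓ ADDGE  r0←0x96
3: ✓ SUBVS  r4←0x85
4: ✓ CMP  NZCV=0010
5: ✓ MOVGE  r3←0xbf
6: · ADDEQ
7: ✓ MOVGT  r3←0x9a
8: ✓ CMP  NZCV=1010
9: ✓ SUBLE  r5←0x39
10: · ADDLS
11: · MOVGT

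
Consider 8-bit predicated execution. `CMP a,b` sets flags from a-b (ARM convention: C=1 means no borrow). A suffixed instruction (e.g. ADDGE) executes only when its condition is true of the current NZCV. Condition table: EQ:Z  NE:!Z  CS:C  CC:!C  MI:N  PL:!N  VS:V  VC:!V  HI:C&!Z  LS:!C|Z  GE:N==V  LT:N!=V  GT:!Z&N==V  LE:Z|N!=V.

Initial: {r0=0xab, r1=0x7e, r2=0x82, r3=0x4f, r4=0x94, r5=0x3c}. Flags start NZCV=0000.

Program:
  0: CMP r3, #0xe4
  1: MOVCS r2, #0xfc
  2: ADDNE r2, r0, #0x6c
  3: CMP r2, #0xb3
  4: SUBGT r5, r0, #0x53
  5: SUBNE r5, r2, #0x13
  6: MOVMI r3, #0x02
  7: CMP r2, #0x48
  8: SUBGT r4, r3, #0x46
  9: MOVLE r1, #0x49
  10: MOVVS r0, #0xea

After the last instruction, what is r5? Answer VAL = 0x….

[0] flags=0000 → (cmp)
[1] flags=0000 CS?F → skip
[2] flags=0000 NE?T → r2=0x17
[3] flags=0000 → (cmp)
[4] flags=0000 GT?T → r5=0x58
[5] flags=0000 NE?T → r5=0x04
[6] flags=0000 MI?F → skip
[7] flags=1000 → (cmp)
[8] flags=1000 GT?F → skip
[9] flags=1000 LE?T → r1=0x49
[10] flags=1000 VS?F → skip

VAL = 0x04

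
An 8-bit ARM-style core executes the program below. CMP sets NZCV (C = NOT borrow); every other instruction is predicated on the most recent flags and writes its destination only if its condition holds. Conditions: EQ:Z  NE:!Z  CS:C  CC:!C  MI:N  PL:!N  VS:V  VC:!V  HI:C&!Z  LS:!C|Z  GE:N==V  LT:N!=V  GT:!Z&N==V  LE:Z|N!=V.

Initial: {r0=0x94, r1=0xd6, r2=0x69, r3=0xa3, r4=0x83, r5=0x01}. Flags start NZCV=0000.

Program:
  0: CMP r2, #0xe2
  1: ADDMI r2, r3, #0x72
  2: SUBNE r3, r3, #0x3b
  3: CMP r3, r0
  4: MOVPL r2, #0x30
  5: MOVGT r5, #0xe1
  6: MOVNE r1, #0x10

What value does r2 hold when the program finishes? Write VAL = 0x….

[0] flags=1001 → (cmp)
[1] flags=1001 MI?T → r2=0x15
[2] flags=1001 NE?T → r3=0x68
[3] flags=1001 → (cmp)
[4] flags=1001 PL?F → skip
[5] flags=1001 GT?T → r5=0xe1
[6] flags=1001 NE?T → r1=0x10

VAL = 0x15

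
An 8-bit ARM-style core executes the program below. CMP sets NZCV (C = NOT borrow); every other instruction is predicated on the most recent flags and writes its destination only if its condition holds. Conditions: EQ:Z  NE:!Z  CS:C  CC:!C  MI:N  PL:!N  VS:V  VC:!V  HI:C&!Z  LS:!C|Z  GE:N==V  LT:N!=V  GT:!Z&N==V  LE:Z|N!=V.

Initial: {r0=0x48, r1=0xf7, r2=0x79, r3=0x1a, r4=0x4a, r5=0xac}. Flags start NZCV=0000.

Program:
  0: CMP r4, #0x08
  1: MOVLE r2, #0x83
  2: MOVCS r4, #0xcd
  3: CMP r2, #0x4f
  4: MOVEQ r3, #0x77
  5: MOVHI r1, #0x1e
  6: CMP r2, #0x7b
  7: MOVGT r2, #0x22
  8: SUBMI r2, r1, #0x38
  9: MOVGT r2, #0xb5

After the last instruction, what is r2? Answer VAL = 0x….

VAL = 0xe6

[0] flags=0010 → (cmp)
[1] flags=0010 LE?F → skip
[2] flags=0010 CS?T → r4=0xcd
[3] flags=0010 → (cmp)
[4] flags=0010 EQ?F → skip
[5] flags=0010 HI?T → r1=0x1e
[6] flags=1000 → (cmp)
[7] flags=1000 GT?F → skip
[8] flags=1000 MI?T → r2=0xe6
[9] flags=1000 GT?F → skip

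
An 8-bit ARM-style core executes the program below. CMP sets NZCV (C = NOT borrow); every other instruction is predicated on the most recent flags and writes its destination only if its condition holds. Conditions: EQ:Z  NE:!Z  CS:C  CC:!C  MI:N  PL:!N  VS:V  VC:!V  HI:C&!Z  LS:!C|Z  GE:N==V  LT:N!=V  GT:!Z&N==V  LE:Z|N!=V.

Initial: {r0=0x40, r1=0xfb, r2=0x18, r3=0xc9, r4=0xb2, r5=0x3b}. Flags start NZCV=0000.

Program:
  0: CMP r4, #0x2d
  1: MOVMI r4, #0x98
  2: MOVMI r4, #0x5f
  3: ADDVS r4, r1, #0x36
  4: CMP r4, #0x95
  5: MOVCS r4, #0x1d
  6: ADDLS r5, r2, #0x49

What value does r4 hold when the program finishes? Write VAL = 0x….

VAL = 0x5f

[0] flags=1010 → (cmp)
[1] flags=1010 MI?T → r4=0x98
[2] flags=1010 MI?T → r4=0x5f
[3] flags=1010 VS?F → skip
[4] flags=1001 → (cmp)
[5] flags=1001 CS?F → skip
[6] flags=1001 LS?T → r5=0x61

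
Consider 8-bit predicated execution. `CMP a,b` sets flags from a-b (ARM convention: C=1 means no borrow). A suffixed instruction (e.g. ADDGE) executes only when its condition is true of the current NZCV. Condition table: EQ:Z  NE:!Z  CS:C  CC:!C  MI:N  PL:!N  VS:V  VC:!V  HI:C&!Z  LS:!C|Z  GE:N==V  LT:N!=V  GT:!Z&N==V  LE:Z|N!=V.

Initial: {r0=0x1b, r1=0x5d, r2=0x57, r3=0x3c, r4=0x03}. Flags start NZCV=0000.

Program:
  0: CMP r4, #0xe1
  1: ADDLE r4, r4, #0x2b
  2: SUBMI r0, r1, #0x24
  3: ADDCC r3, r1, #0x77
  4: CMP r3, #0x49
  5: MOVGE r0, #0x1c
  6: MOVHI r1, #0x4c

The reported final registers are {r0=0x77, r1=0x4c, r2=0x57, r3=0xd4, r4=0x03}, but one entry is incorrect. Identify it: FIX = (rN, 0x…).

[0] flags=0000 → (cmp)
[1] flags=0000 LE?F → skip
[2] flags=0000 MI?F → skip
[3] flags=0000 CC?T → r3=0xd4
[4] flags=1010 → (cmp)
[5] flags=1010 GE?F → skip
[6] flags=1010 HI?T → r1=0x4c

FIX = (r0, 0x1b)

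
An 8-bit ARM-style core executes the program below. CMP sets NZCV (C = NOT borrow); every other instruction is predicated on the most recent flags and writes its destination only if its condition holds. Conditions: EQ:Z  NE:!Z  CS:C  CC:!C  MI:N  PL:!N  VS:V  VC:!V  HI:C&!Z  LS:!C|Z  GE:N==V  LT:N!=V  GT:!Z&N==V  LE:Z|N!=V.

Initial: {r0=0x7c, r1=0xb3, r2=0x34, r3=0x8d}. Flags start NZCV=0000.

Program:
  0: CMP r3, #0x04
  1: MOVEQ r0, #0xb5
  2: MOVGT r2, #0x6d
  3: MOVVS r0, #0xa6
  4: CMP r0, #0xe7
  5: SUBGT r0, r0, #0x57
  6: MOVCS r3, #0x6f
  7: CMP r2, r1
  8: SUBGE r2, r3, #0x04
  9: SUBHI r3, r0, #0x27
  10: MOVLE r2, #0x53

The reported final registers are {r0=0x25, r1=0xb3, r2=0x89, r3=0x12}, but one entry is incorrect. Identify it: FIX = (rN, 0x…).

FIX = (r3, 0x8d)

0: ✓ CMP  NZCV=1010
1: · MOVEQ
2: · MOVGT
3: · MOVVS
4: ✓ CMP  NZCV=1001
5: ✓ SUBGT  r0←0x25
6: · MOVCS
7: ✓ CMP  NZCV=1001
8: ✓ SUBGE  r2←0x89
9: · SUBHI
10: · MOVLE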